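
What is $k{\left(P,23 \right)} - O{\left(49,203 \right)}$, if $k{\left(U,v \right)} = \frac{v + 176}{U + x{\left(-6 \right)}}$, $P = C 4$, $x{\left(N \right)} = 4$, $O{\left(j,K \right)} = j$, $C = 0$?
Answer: $\frac{3}{4} \approx 0.75$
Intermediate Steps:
$P = 0$ ($P = 0 \cdot 4 = 0$)
$k{\left(U,v \right)} = \frac{176 + v}{4 + U}$ ($k{\left(U,v \right)} = \frac{v + 176}{U + 4} = \frac{176 + v}{4 + U}$)
$k{\left(P,23 \right)} - O{\left(49,203 \right)} = \frac{176 + 23}{4 + 0} - 49 = \frac{1}{4} \cdot 199 - 49 = \frac{199}{4} - 49 = \frac{3}{4}$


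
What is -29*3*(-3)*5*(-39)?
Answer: -50895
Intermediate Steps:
-29*3*(-3)*5*(-39) = -(-261)*5*(-39) = -29*(-45)*(-39) = 1305*(-39) = -50895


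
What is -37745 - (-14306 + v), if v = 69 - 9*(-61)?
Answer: -24057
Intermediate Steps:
v = 618 (v = 69 + 549 = 618)
-37745 - (-14306 + v) = -37745 - (-14306 + 618) = -37745 - 1*(-13688) = -37745 + 13688 = -24057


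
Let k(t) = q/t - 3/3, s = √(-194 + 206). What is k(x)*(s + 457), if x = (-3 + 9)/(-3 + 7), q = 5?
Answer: 3199/3 + 14*√3/3 ≈ 1074.4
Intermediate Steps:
x = 3/2 (x = 6/4 = 6*(¼) = 3/2 ≈ 1.5000)
s = 2*√3 (s = √12 = 2*√3 ≈ 3.4641)
k(t) = -1 + 5/t (k(t) = 5/t - 3/3 = 5/t - 3*⅓ = 5/t - 1 = -1 + 5/t)
k(x)*(s + 457) = ((5 - 1*3/2)/(3/2))*(2*√3 + 457) = (2*(5 - 3/2)/3)*(457 + 2*√3) = ((⅔)*(7/2))*(457 + 2*√3) = 7*(457 + 2*√3)/3 = 3199/3 + 14*√3/3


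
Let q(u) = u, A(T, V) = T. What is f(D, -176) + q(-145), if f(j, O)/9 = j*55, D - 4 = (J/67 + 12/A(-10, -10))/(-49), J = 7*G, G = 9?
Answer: 6032918/3283 ≈ 1837.6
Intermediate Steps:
J = 63 (J = 7*9 = 63)
D = 65747/16415 (D = 4 + (63/67 + 12/(-10))/(-49) = 4 + (63*(1/67) + 12*(-1/10))*(-1/49) = 4 + (63/67 - 6/5)*(-1/49) = 4 - 87/335*(-1/49) = 4 + 87/16415 = 65747/16415 ≈ 4.0053)
f(j, O) = 495*j (f(j, O) = 9*(j*55) = 9*(55*j) = 495*j)
f(D, -176) + q(-145) = 495*(65747/16415) - 145 = 6508953/3283 - 145 = 6032918/3283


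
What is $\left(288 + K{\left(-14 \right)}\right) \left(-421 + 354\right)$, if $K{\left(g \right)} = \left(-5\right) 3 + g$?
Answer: $-17353$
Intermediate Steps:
$K{\left(g \right)} = -15 + g$
$\left(288 + K{\left(-14 \right)}\right) \left(-421 + 354\right) = \left(288 - 29\right) \left(-421 + 354\right) = \left(288 - 29\right) \left(-67\right) = 259 \left(-67\right) = -17353$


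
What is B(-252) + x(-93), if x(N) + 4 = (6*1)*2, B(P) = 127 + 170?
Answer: 305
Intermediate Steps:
B(P) = 297
x(N) = 8 (x(N) = -4 + (6*1)*2 = -4 + 6*2 = -4 + 12 = 8)
B(-252) + x(-93) = 297 + 8 = 305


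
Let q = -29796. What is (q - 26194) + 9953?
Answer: -46037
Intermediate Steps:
(q - 26194) + 9953 = (-29796 - 26194) + 9953 = -55990 + 9953 = -46037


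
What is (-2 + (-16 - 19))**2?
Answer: 1369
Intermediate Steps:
(-2 + (-16 - 19))**2 = (-2 - 35)**2 = (-37)**2 = 1369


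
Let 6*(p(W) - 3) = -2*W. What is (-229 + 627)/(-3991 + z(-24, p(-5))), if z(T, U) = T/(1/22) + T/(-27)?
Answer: -3582/40663 ≈ -0.088090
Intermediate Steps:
p(W) = 3 - W/3 (p(W) = 3 + (-2*W)/6 = 3 - W/3)
z(T, U) = 593*T/27 (z(T, U) = T/(1/22) + T*(-1/27) = T*22 - T/27 = 22*T - T/27 = 593*T/27)
(-229 + 627)/(-3991 + z(-24, p(-5))) = (-229 + 627)/(-3991 + (593/27)*(-24)) = 398/(-3991 - 4744/9) = 398/(-40663/9) = 398*(-9/40663) = -3582/40663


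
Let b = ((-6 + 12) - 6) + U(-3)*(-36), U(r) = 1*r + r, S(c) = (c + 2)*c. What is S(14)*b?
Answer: 48384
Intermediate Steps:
S(c) = c*(2 + c) (S(c) = (2 + c)*c = c*(2 + c))
U(r) = 2*r (U(r) = r + r = 2*r)
b = 216 (b = ((-6 + 12) - 6) + (2*(-3))*(-36) = (6 - 6) - 6*(-36) = 0 + 216 = 216)
S(14)*b = (14*(2 + 14))*216 = (14*16)*216 = 224*216 = 48384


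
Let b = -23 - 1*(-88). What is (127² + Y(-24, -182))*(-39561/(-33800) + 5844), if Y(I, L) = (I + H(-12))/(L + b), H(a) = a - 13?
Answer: 62139422081177/659100 ≈ 9.4279e+7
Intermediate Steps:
b = 65 (b = -23 + 88 = 65)
H(a) = -13 + a
Y(I, L) = (-25 + I)/(65 + L) (Y(I, L) = (I + (-13 - 12))/(L + 65) = (I - 25)/(65 + L) = (-25 + I)/(65 + L))
(127² + Y(-24, -182))*(-39561/(-33800) + 5844) = (127² + (-25 - 24)/(65 - 182))*(-39561/(-33800) + 5844) = (16129 - 49/(-117))*(-39561*(-1/33800) + 5844) = (16129 - 1/117*(-49))*(39561/33800 + 5844) = (16129 + 49/117)*(197566761/33800) = (1887142/117)*(197566761/33800) = 62139422081177/659100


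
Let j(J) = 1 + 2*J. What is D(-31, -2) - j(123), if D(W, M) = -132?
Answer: -379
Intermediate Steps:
D(-31, -2) - j(123) = -132 - (1 + 2*123) = -132 - (1 + 246) = -132 - 1*247 = -132 - 247 = -379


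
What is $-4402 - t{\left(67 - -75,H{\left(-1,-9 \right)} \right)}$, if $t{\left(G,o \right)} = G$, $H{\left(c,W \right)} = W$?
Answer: $-4544$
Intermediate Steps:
$-4402 - t{\left(67 - -75,H{\left(-1,-9 \right)} \right)} = -4402 - \left(67 - -75\right) = -4402 - \left(67 + 75\right) = -4402 - 142 = -4544$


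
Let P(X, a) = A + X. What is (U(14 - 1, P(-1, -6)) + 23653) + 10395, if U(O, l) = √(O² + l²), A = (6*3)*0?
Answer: 34048 + √170 ≈ 34061.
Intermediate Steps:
A = 0 (A = 18*0 = 0)
P(X, a) = X (P(X, a) = 0 + X = X)
(U(14 - 1, P(-1, -6)) + 23653) + 10395 = (√((14 - 1)² + (-1)²) + 23653) + 10395 = (√(13² + 1) + 23653) + 10395 = (√(169 + 1) + 23653) + 10395 = (√170 + 23653) + 10395 = (23653 + √170) + 10395 = 34048 + √170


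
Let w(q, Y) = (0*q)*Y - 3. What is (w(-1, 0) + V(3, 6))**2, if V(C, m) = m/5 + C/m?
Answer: 169/100 ≈ 1.6900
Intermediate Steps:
V(C, m) = m/5 + C/m (V(C, m) = m*(1/5) + C/m = m/5 + C/m)
w(q, Y) = -3 (w(q, Y) = 0*Y - 3 = 0 - 3 = -3)
(w(-1, 0) + V(3, 6))**2 = (-3 + ((1/5)*6 + 3/6))**2 = (-3 + (6/5 + 3*(1/6)))**2 = (-3 + (6/5 + 1/2))**2 = (-3 + 17/10)**2 = (-13/10)**2 = 169/100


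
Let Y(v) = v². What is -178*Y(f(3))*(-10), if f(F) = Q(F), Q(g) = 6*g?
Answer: 576720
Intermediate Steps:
f(F) = 6*F
-178*Y(f(3))*(-10) = -178*(6*3)²*(-10) = -178*18²*(-10) = -178*324*(-10) = -57672*(-10) = 576720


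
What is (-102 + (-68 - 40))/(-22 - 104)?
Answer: 5/3 ≈ 1.6667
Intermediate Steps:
(-102 + (-68 - 40))/(-22 - 104) = (-102 - 108)/(-126) = -210*(-1/126) = 5/3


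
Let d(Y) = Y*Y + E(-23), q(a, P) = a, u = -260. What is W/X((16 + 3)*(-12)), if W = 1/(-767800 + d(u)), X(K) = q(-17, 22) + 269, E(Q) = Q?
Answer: -1/176456196 ≈ -5.6671e-9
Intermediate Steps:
X(K) = 252 (X(K) = -17 + 269 = 252)
d(Y) = -23 + Y² (d(Y) = Y*Y - 23 = Y² - 23 = -23 + Y²)
W = -1/700223 (W = 1/(-767800 + (-23 + (-260)²)) = 1/(-767800 + (-23 + 67600)) = 1/(-767800 + 67577) = 1/(-700223) = -1/700223 ≈ -1.4281e-6)
W/X((16 + 3)*(-12)) = -1/700223/252 = -1/700223*1/252 = -1/176456196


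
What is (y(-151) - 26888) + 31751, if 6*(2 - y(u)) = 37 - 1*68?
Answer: 29221/6 ≈ 4870.2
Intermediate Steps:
y(u) = 43/6 (y(u) = 2 - (37 - 1*68)/6 = 2 - (37 - 68)/6 = 2 - ⅙*(-31) = 2 + 31/6 = 43/6)
(y(-151) - 26888) + 31751 = (43/6 - 26888) + 31751 = -161285/6 + 31751 = 29221/6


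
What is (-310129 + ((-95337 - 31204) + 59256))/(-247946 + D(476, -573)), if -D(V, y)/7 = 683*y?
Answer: -377414/2491567 ≈ -0.15148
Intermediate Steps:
D(V, y) = -4781*y
(-310129 + ((-95337 - 31204) + 59256))/(-247946 + D(476, -573)) = (-310129 + ((-95337 - 31204) + 59256))/(-247946 - 4781*(-573)) = (-310129 + (-126541 + 59256))/(-247946 + 2739513) = (-310129 - 67285)/2491567 = -377414*1/2491567 = -377414/2491567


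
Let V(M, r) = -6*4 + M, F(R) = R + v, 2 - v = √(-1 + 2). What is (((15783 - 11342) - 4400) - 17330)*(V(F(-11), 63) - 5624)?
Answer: 97821162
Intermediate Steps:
v = 1 (v = 2 - √(-1 + 2) = 2 - √1 = 2 - 1*1 = 2 - 1 = 1)
F(R) = 1 + R (F(R) = R + 1 = 1 + R)
V(M, r) = -24 + M
(((15783 - 11342) - 4400) - 17330)*(V(F(-11), 63) - 5624) = (((15783 - 11342) - 4400) - 17330)*((-24 + (1 - 11)) - 5624) = ((4441 - 4400) - 17330)*((-24 - 10) - 5624) = (41 - 17330)*(-34 - 5624) = -17289*(-5658) = 97821162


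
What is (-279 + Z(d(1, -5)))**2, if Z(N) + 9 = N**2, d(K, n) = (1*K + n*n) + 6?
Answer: 541696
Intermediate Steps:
d(K, n) = 6 + K + n**2 (d(K, n) = (K + n**2) + 6 = 6 + K + n**2)
Z(N) = -9 + N**2
(-279 + Z(d(1, -5)))**2 = (-279 + (-9 + (6 + 1 + (-5)**2)**2))**2 = (-279 + (-9 + (6 + 1 + 25)**2))**2 = (-279 + (-9 + 32**2))**2 = (-279 + (-9 + 1024))**2 = (-279 + 1015)**2 = 736**2 = 541696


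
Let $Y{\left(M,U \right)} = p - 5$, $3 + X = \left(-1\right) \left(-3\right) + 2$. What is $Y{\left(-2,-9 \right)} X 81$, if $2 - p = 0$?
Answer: $-486$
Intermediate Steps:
$p = 2$ ($p = 2 - 0 = 2 + 0 = 2$)
$X = 2$ ($X = -3 + \left(\left(-1\right) \left(-3\right) + 2\right) = -3 + \left(3 + 2\right) = -3 + 5 = 2$)
$Y{\left(M,U \right)} = -3$ ($Y{\left(M,U \right)} = 2 - 5 = -3$)
$Y{\left(-2,-9 \right)} X 81 = \left(-3\right) 2 \cdot 81 = \left(-6\right) 81 = -486$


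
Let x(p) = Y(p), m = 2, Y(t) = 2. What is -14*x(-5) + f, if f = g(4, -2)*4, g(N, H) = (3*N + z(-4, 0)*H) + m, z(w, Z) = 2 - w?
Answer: -20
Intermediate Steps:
g(N, H) = 2 + 3*N + 6*H (g(N, H) = (3*N + (2 - 1*(-4))*H) + 2 = (3*N + (2 + 4)*H) + 2 = (3*N + 6*H) + 2 = 2 + 3*N + 6*H)
f = 8 (f = (2 + 3*4 + 6*(-2))*4 = (2 + 12 - 12)*4 = 2*4 = 8)
x(p) = 2
-14*x(-5) + f = -14*2 + 8 = -28 + 8 = -20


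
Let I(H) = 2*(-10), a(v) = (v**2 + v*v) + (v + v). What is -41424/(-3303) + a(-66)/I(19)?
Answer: -458521/1101 ≈ -416.46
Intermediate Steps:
a(v) = 2*v + 2*v**2 (a(v) = (v**2 + v**2) + 2*v = 2*v**2 + 2*v = 2*v + 2*v**2)
I(H) = -20
-41424/(-3303) + a(-66)/I(19) = -41424/(-3303) + (2*(-66)*(1 - 66))/(-20) = -41424*(-1/3303) + (2*(-66)*(-65))*(-1/20) = 13808/1101 + 8580*(-1/20) = 13808/1101 - 429 = -458521/1101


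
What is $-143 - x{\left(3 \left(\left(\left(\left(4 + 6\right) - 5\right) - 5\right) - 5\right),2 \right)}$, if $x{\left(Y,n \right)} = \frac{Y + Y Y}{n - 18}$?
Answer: $- \frac{1039}{8} \approx -129.88$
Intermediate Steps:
$x{\left(Y,n \right)} = \frac{Y + Y^{2}}{-18 + n}$
$-143 - x{\left(3 \left(\left(\left(\left(4 + 6\right) - 5\right) - 5\right) - 5\right),2 \right)} = -143 - \frac{3 \left(\left(\left(\left(4 + 6\right) - 5\right) - 5\right) - 5\right) \left(1 + 3 \left(\left(\left(\left(4 + 6\right) - 5\right) - 5\right) - 5\right)\right)}{-18 + 2} = -143 - \frac{3 \left(\left(\left(10 - 5\right) - 5\right) - 5\right) \left(1 + 3 \left(\left(\left(10 - 5\right) - 5\right) - 5\right)\right)}{-16} = -143 - 3 \left(\left(5 - 5\right) - 5\right) \left(- \frac{1}{16}\right) \left(1 + 3 \left(\left(5 - 5\right) - 5\right)\right) = -143 - 3 \left(0 - 5\right) \left(- \frac{1}{16}\right) \left(1 + 3 \left(0 - 5\right)\right) = -143 - 3 \left(-5\right) \left(- \frac{1}{16}\right) \left(1 + 3 \left(-5\right)\right) = -143 - \left(-15\right) \left(- \frac{1}{16}\right) \left(1 - 15\right) = -143 - \left(-15\right) \left(- \frac{1}{16}\right) \left(-14\right) = -143 - - \frac{105}{8} = -143 + \frac{105}{8} = - \frac{1039}{8}$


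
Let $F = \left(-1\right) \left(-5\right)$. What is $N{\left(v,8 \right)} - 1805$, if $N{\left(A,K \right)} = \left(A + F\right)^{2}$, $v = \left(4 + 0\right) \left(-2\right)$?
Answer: $-1796$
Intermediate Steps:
$F = 5$
$v = -8$ ($v = 4 \left(-2\right) = -8$)
$N{\left(A,K \right)} = \left(5 + A\right)^{2}$ ($N{\left(A,K \right)} = \left(A + 5\right)^{2} = \left(5 + A\right)^{2}$)
$N{\left(v,8 \right)} - 1805 = \left(5 - 8\right)^{2} - 1805 = \left(-3\right)^{2} - 1805 = 9 - 1805 = -1796$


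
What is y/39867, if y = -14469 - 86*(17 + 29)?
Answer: -18425/39867 ≈ -0.46216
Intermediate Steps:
y = -18425 (y = -14469 - 86*46 = -14469 - 1*3956 = -14469 - 3956 = -18425)
y/39867 = -18425/39867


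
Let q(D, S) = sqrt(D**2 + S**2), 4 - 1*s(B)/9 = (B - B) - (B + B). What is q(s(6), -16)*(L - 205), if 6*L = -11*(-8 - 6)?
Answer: -8608*sqrt(82)/3 ≈ -25983.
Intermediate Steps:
L = 77/3 (L = (-11*(-8 - 6))/6 = (-11*(-14))/6 = (1/6)*154 = 77/3 ≈ 25.667)
s(B) = 36 + 18*B (s(B) = 36 - 9*((B - B) - (B + B)) = 36 - 9*(0 - 2*B) = 36 - (-18)*B = 36 + 18*B)
q(s(6), -16)*(L - 205) = sqrt((36 + 18*6)**2 + (-16)**2)*(77/3 - 205) = sqrt((36 + 108)**2 + 256)*(-538/3) = sqrt(144**2 + 256)*(-538/3) = sqrt(20736 + 256)*(-538/3) = sqrt(20992)*(-538/3) = (16*sqrt(82))*(-538/3) = -8608*sqrt(82)/3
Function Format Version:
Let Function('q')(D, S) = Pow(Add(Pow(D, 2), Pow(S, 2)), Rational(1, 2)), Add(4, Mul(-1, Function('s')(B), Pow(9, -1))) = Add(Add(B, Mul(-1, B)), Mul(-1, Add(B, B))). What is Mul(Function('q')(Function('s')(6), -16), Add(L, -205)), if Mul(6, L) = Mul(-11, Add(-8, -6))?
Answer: Mul(Rational(-8608, 3), Pow(82, Rational(1, 2))) ≈ -25983.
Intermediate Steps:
L = Rational(77, 3) (L = Mul(Rational(1, 6), Mul(-11, Add(-8, -6))) = Mul(Rational(1, 6), Mul(-11, -14)) = Mul(Rational(1, 6), 154) = Rational(77, 3) ≈ 25.667)
Function('s')(B) = Add(36, Mul(18, B)) (Function('s')(B) = Add(36, Mul(-9, Add(Add(B, Mul(-1, B)), Mul(-1, Add(B, B))))) = Add(36, Mul(-9, Add(0, Mul(-1, Mul(2, B))))) = Add(36, Mul(-9, Add(0, Mul(-2, B)))) = Add(36, Mul(-9, Mul(-2, B))) = Add(36, Mul(18, B)))
Mul(Function('q')(Function('s')(6), -16), Add(L, -205)) = Mul(Pow(Add(Pow(Add(36, Mul(18, 6)), 2), Pow(-16, 2)), Rational(1, 2)), Add(Rational(77, 3), -205)) = Mul(Pow(Add(Pow(Add(36, 108), 2), 256), Rational(1, 2)), Rational(-538, 3)) = Mul(Pow(Add(Pow(144, 2), 256), Rational(1, 2)), Rational(-538, 3)) = Mul(Pow(Add(20736, 256), Rational(1, 2)), Rational(-538, 3)) = Mul(Pow(20992, Rational(1, 2)), Rational(-538, 3)) = Mul(Mul(16, Pow(82, Rational(1, 2))), Rational(-538, 3)) = Mul(Rational(-8608, 3), Pow(82, Rational(1, 2)))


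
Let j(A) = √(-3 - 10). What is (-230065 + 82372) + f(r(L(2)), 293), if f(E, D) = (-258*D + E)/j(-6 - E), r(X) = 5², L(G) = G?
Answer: -147693 + 5813*I*√13 ≈ -1.4769e+5 + 20959.0*I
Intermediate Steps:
j(A) = I*√13 (j(A) = √(-13) = I*√13)
r(X) = 25
f(E, D) = -I*√13*(E - 258*D)/13 (f(E, D) = (-258*D + E)/((I*√13)) = (E - 258*D)*(-I*√13/13) = -I*√13*(E - 258*D)/13)
(-230065 + 82372) + f(r(L(2)), 293) = (-230065 + 82372) + I*√13*(-1*25 + 258*293)/13 = -147693 + I*√13*(-25 + 75594)/13 = -147693 + (1/13)*I*√13*75569 = -147693 + 5813*I*√13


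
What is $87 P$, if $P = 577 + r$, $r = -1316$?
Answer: $-64293$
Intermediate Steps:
$P = -739$ ($P = 577 - 1316 = -739$)
$87 P = 87 \left(-739\right) = -64293$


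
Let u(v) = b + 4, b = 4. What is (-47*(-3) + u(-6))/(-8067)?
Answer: -149/8067 ≈ -0.018470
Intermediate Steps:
u(v) = 8 (u(v) = 4 + 4 = 8)
(-47*(-3) + u(-6))/(-8067) = (-47*(-3) + 8)/(-8067) = (141 + 8)*(-1/8067) = 149*(-1/8067) = -149/8067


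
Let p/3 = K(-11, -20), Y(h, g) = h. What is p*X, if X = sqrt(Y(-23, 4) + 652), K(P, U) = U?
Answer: -60*sqrt(629) ≈ -1504.8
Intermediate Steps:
p = -60 (p = 3*(-20) = -60)
X = sqrt(629) (X = sqrt(-23 + 652) = sqrt(629) ≈ 25.080)
p*X = -60*sqrt(629)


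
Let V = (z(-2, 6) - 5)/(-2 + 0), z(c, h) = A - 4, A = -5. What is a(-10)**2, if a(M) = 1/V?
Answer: 1/49 ≈ 0.020408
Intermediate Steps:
z(c, h) = -9 (z(c, h) = -5 - 4 = -9)
V = 7 (V = (-9 - 5)/(-2 + 0) = -14/(-2) = -14*(-1/2) = 7)
a(M) = 1/7
a(-10)**2 = (1/7)**2 = 1/49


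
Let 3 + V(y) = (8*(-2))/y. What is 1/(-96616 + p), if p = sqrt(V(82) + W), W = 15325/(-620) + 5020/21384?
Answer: -1312966223712/126853545046291139 - 18*I*sqrt(15776127418821)/126853545046291139 ≈ -1.035e-5 - 5.636e-10*I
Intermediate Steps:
V(y) = -3 - 16/y (V(y) = -3 + (8*(-2))/y = -3 - 16/y)
W = -8114935/331452 (W = 15325*(-1/620) + 5020*(1/21384) = -3065/124 + 1255/5346 = -8114935/331452 ≈ -24.483)
p = I*sqrt(15776127418821)/754974 (p = sqrt((-3 - 16/82) - 8114935/331452) = sqrt((-3 - 16*1/82) - 8114935/331452) = sqrt((-3 - 8/41) - 8114935/331452) = sqrt(-131/41 - 8114935/331452) = sqrt(-376132547/13589532) = I*sqrt(15776127418821)/754974 ≈ 5.261*I)
1/(-96616 + p) = 1/(-96616 + I*sqrt(15776127418821)/754974)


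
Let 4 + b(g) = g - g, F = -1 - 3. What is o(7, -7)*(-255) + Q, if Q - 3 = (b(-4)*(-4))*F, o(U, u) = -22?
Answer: 5549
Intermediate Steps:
F = -4
b(g) = -4 (b(g) = -4 + (g - g) = -4 + 0 = -4)
Q = -61 (Q = 3 - 4*(-4)*(-4) = 3 + 16*(-4) = 3 - 64 = -61)
o(7, -7)*(-255) + Q = -22*(-255) - 61 = 5610 - 61 = 5549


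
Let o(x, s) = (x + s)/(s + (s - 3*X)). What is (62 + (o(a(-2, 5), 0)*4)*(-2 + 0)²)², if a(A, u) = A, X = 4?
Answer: 37636/9 ≈ 4181.8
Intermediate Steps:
o(x, s) = (s + x)/(-12 + 2*s) (o(x, s) = (x + s)/(s + (s - 3*4)) = (s + x)/(s + (s - 12)) = (s + x)/(s + (-12 + s)) = (s + x)/(-12 + 2*s))
(62 + (o(a(-2, 5), 0)*4)*(-2 + 0)²)² = (62 + (((0 - 2)/(2*(-6 + 0)))*4)*(-2 + 0)²)² = (62 + (((½)*(-2)/(-6))*4)*(-2)²)² = (62 + (((½)*(-⅙)*(-2))*4)*4)² = (62 + ((⅙)*4)*4)² = (62 + (⅔)*4)² = (62 + 8/3)² = (194/3)² = 37636/9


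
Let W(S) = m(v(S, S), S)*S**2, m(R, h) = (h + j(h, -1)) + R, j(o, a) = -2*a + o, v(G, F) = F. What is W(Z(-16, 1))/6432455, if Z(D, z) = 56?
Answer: 106624/1286491 ≈ 0.082880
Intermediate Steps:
j(o, a) = o - 2*a
m(R, h) = 2 + R + 2*h (m(R, h) = (h + (h - 2*(-1))) + R = (h + (h + 2)) + R = (h + (2 + h)) + R = (2 + 2*h) + R = 2 + R + 2*h)
W(S) = S**2*(2 + 3*S) (W(S) = (2 + S + 2*S)*S**2 = (2 + 3*S)*S**2 = S**2*(2 + 3*S))
W(Z(-16, 1))/6432455 = (56**2*(2 + 3*56))/6432455 = (3136*(2 + 168))*(1/6432455) = (3136*170)*(1/6432455) = 533120*(1/6432455) = 106624/1286491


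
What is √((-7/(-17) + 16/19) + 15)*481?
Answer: 2405*√67830/323 ≈ 1939.2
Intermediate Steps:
√((-7/(-17) + 16/19) + 15)*481 = √((-7*(-1/17) + 16*(1/19)) + 15)*481 = √((7/17 + 16/19) + 15)*481 = √(405/323 + 15)*481 = √(5250/323)*481 = (5*√67830/323)*481 = 2405*√67830/323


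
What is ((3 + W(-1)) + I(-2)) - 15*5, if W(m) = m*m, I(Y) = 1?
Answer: -70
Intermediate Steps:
W(m) = m²
((3 + W(-1)) + I(-2)) - 15*5 = ((3 + (-1)²) + 1) - 15*5 = ((3 + 1) + 1) - 75 = (4 + 1) - 75 = 5 - 75 = -70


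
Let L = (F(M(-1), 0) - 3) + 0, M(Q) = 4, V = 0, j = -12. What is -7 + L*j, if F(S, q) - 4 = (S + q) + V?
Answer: -67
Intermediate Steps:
F(S, q) = 4 + S + q (F(S, q) = 4 + ((S + q) + 0) = 4 + (S + q) = 4 + S + q)
L = 5 (L = ((4 + 4 + 0) - 3) + 0 = (8 - 3) + 0 = 5 + 0 = 5)
-7 + L*j = -7 + 5*(-12) = -7 - 60 = -67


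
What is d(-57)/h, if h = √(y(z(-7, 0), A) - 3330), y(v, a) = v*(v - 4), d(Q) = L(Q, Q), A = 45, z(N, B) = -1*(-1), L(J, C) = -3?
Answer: I*√3333/1111 ≈ 0.051964*I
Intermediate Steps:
z(N, B) = 1
d(Q) = -3
y(v, a) = v*(-4 + v)
h = I*√3333 (h = √(1*(-4 + 1) - 3330) = √(1*(-3) - 3330) = √(-3 - 3330) = √(-3333) = I*√3333 ≈ 57.732*I)
d(-57)/h = -3*(-I*√3333/3333) = -(-1)*I*√3333/1111 = I*√3333/1111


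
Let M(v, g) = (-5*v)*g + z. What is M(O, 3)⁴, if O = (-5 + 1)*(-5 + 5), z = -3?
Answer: 81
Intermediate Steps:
O = 0 (O = -4*0 = 0)
M(v, g) = -3 - 5*g*v (M(v, g) = (-5*v)*g - 3 = -5*g*v - 3 = -3 - 5*g*v)
M(O, 3)⁴ = (-3 - 5*3*0)⁴ = (-3 + 0)⁴ = (-3)⁴ = 81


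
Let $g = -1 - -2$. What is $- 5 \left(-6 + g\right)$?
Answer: $25$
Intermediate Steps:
$g = 1$ ($g = -1 + 2 = 1$)
$- 5 \left(-6 + g\right) = - 5 \left(-6 + 1\right) = \left(-5\right) \left(-5\right) = 25$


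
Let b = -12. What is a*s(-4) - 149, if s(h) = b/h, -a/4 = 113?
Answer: -1505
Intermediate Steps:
a = -452 (a = -4*113 = -452)
s(h) = -12/h
a*s(-4) - 149 = -(-5424)/(-4) - 149 = -(-5424)*(-1)/4 - 149 = -452*3 - 149 = -1356 - 149 = -1505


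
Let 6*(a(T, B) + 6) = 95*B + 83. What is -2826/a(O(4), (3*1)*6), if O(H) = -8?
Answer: -16956/1757 ≈ -9.6505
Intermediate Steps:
a(T, B) = 47/6 + 95*B/6 (a(T, B) = -6 + (95*B + 83)/6 = -6 + (83 + 95*B)/6 = -6 + (83/6 + 95*B/6) = 47/6 + 95*B/6)
-2826/a(O(4), (3*1)*6) = -2826/(47/6 + 95*((3*1)*6)/6) = -2826/(47/6 + 95*(3*6)/6) = -2826/(47/6 + (95/6)*18) = -2826/(47/6 + 285) = -2826/1757/6 = -2826*6/1757 = -16956/1757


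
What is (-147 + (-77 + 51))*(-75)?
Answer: 12975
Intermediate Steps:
(-147 + (-77 + 51))*(-75) = (-147 - 26)*(-75) = -173*(-75) = 12975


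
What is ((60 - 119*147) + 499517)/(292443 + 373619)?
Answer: 241042/333031 ≈ 0.72378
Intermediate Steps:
((60 - 119*147) + 499517)/(292443 + 373619) = ((60 - 17493) + 499517)/666062 = (-17433 + 499517)*(1/666062) = 482084*(1/666062) = 241042/333031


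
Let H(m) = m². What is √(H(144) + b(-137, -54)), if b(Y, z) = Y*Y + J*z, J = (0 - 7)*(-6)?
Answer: √37237 ≈ 192.97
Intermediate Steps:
J = 42 (J = -7*(-6) = 42)
b(Y, z) = Y² + 42*z (b(Y, z) = Y*Y + 42*z = Y² + 42*z)
√(H(144) + b(-137, -54)) = √(144² + ((-137)² + 42*(-54))) = √(20736 + (18769 - 2268)) = √(20736 + 16501) = √37237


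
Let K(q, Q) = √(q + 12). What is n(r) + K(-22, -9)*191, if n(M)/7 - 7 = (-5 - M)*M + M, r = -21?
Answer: -2450 + 191*I*√10 ≈ -2450.0 + 604.0*I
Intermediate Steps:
K(q, Q) = √(12 + q)
n(M) = 49 + 7*M + 7*M*(-5 - M) (n(M) = 49 + 7*((-5 - M)*M + M) = 49 + 7*(M*(-5 - M) + M) = 49 + 7*(M + M*(-5 - M)) = 49 + (7*M + 7*M*(-5 - M)) = 49 + 7*M + 7*M*(-5 - M))
n(r) + K(-22, -9)*191 = (49 - 28*(-21) - 7*(-21)²) + √(12 - 22)*191 = (49 + 588 - 7*441) + √(-10)*191 = (49 + 588 - 3087) + (I*√10)*191 = -2450 + 191*I*√10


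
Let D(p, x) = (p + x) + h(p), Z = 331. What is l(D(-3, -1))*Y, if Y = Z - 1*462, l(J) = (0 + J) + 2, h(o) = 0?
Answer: 262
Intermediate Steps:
D(p, x) = p + x (D(p, x) = (p + x) + 0 = p + x)
l(J) = 2 + J (l(J) = J + 2 = 2 + J)
Y = -131 (Y = 331 - 1*462 = 331 - 462 = -131)
l(D(-3, -1))*Y = (2 + (-3 - 1))*(-131) = (2 - 4)*(-131) = -2*(-131) = 262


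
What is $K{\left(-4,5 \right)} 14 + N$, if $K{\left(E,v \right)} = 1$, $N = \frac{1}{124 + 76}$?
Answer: $\frac{2801}{200} \approx 14.005$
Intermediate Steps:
$N = \frac{1}{200} \approx 0.005$
$K{\left(-4,5 \right)} 14 + N = 1 \cdot 14 + \frac{1}{200} = 14 + \frac{1}{200} = \frac{2801}{200}$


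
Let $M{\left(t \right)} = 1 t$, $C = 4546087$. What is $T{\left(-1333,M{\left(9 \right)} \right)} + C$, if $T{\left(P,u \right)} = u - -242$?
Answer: $4546338$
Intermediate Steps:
$M{\left(t \right)} = t$
$T{\left(P,u \right)} = 242 + u$ ($T{\left(P,u \right)} = u + 242 = 242 + u$)
$T{\left(-1333,M{\left(9 \right)} \right)} + C = \left(242 + 9\right) + 4546087 = 251 + 4546087 = 4546338$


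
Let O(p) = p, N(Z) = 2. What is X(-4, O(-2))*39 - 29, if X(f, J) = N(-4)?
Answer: 49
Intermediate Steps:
X(f, J) = 2
X(-4, O(-2))*39 - 29 = 2*39 - 29 = 78 - 29 = 49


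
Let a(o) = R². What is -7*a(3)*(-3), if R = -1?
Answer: 21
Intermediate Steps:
a(o) = 1 (a(o) = (-1)² = 1)
-7*a(3)*(-3) = -7*1*(-3) = -7*(-3) = 21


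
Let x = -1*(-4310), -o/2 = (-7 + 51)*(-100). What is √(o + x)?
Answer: √13110 ≈ 114.50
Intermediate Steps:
o = 8800 (o = -2*(-7 + 51)*(-100) = -88*(-100) = -2*(-4400) = 8800)
x = 4310
√(o + x) = √(8800 + 4310) = √13110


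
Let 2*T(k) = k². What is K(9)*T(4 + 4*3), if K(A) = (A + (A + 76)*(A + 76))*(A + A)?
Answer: 16667136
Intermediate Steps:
T(k) = k²/2
K(A) = 2*A*(A + (76 + A)²) (K(A) = (A + (76 + A)*(76 + A))*(2*A) = (A + (76 + A)²)*(2*A) = 2*A*(A + (76 + A)²))
K(9)*T(4 + 4*3) = (2*9*(9 + (76 + 9)²))*((4 + 4*3)²/2) = (2*9*(9 + 85²))*((4 + 12)²/2) = (2*9*(9 + 7225))*((½)*16²) = (2*9*7234)*((½)*256) = 130212*128 = 16667136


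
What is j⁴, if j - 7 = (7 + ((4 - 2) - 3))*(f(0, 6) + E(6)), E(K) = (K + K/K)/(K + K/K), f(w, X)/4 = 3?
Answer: 52200625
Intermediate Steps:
f(w, X) = 12 (f(w, X) = 4*3 = 12)
E(K) = 1 (E(K) = (K + 1)/(K + 1) = (1 + K)/(1 + K) = 1)
j = 85 (j = 7 + (7 + ((4 - 2) - 3))*(12 + 1) = 7 + (7 + (2 - 3))*13 = 7 + (7 - 1)*13 = 7 + 6*13 = 7 + 78 = 85)
j⁴ = 85⁴ = 52200625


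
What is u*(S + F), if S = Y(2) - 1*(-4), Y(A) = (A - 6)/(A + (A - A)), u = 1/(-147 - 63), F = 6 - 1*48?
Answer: 4/21 ≈ 0.19048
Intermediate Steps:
F = -42 (F = 6 - 48 = -42)
u = -1/210 (u = 1/(-210) = -1/210 ≈ -0.0047619)
Y(A) = (-6 + A)/A (Y(A) = (-6 + A)/(A + 0) = (-6 + A)/A)
S = 2 (S = (-6 + 2)/2 - 1*(-4) = (½)*(-4) + 4 = -2 + 4 = 2)
u*(S + F) = -(2 - 42)/210 = -1/210*(-40) = 4/21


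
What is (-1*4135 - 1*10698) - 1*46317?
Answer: -61150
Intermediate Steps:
(-1*4135 - 1*10698) - 1*46317 = (-4135 - 10698) - 46317 = -14833 - 46317 = -61150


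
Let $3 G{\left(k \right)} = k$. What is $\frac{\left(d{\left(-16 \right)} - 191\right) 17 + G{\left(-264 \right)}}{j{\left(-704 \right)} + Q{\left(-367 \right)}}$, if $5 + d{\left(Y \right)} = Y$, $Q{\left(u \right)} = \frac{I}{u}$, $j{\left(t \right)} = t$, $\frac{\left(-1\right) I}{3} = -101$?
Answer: $\frac{1354964}{258671} \approx 5.2382$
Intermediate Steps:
$I = 303$ ($I = \left(-3\right) \left(-101\right) = 303$)
$G{\left(k \right)} = \frac{k}{3}$
$Q{\left(u \right)} = \frac{303}{u}$
$d{\left(Y \right)} = -5 + Y$
$\frac{\left(d{\left(-16 \right)} - 191\right) 17 + G{\left(-264 \right)}}{j{\left(-704 \right)} + Q{\left(-367 \right)}} = \frac{\left(\left(-5 - 16\right) - 191\right) 17 + \frac{1}{3} \left(-264\right)}{-704 + \frac{303}{-367}} = \frac{\left(-21 - 191\right) 17 - 88}{-704 + 303 \left(- \frac{1}{367}\right)} = \frac{\left(-212\right) 17 - 88}{-704 - \frac{303}{367}} = \frac{-3604 - 88}{- \frac{258671}{367}} = \left(-3692\right) \left(- \frac{367}{258671}\right) = \frac{1354964}{258671}$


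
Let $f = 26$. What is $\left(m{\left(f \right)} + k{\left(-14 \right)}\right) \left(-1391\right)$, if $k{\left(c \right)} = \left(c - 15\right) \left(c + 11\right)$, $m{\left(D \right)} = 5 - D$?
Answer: $-91806$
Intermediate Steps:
$k{\left(c \right)} = \left(-15 + c\right) \left(11 + c\right)$
$\left(m{\left(f \right)} + k{\left(-14 \right)}\right) \left(-1391\right) = \left(\left(5 - 26\right) - \left(109 - 196\right)\right) \left(-1391\right) = \left(\left(5 - 26\right) + \left(-165 + 196 + 56\right)\right) \left(-1391\right) = \left(-21 + 87\right) \left(-1391\right) = 66 \left(-1391\right) = -91806$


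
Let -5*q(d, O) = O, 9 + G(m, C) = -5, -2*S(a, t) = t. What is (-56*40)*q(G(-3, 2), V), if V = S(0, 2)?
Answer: -448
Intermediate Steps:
S(a, t) = -t/2
V = -1 (V = -1/2*2 = -1)
G(m, C) = -14 (G(m, C) = -9 - 5 = -14)
q(d, O) = -O/5
(-56*40)*q(G(-3, 2), V) = (-56*40)*(-1/5*(-1)) = -2240*1/5 = -448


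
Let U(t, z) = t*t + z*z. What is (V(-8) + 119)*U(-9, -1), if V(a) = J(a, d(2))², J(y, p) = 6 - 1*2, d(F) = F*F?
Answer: 11070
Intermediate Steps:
d(F) = F²
J(y, p) = 4 (J(y, p) = 6 - 2 = 4)
V(a) = 16 (V(a) = 4² = 16)
U(t, z) = t² + z²
(V(-8) + 119)*U(-9, -1) = (16 + 119)*((-9)² + (-1)²) = 135*(81 + 1) = 135*82 = 11070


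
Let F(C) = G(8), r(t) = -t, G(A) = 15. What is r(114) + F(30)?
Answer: -99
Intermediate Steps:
F(C) = 15
r(114) + F(30) = -1*114 + 15 = -114 + 15 = -99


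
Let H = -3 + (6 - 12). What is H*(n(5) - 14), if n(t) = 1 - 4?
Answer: 153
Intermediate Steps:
H = -9 (H = -3 - 6 = -9)
n(t) = -3
H*(n(5) - 14) = -9*(-3 - 14) = -9*(-17) = 153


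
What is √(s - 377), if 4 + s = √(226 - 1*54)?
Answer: √(-381 + 2*√43) ≈ 19.18*I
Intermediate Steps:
s = -4 + 2*√43 (s = -4 + √(226 - 1*54) = -4 + √(226 - 54) = -4 + √172 = -4 + 2*√43 ≈ 9.1149)
√(s - 377) = √((-4 + 2*√43) - 377) = √(-381 + 2*√43)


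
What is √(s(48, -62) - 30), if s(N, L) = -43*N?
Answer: I*√2094 ≈ 45.76*I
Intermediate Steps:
√(s(48, -62) - 30) = √(-43*48 - 30) = √(-2064 - 30) = √(-2094) = I*√2094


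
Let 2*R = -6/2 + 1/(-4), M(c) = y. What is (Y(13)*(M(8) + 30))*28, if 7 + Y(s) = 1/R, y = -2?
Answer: -77616/13 ≈ -5970.5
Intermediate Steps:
M(c) = -2
R = -13/8 (R = (-6/2 + 1/(-4))/2 = (-6*1/2 + 1*(-1/4))/2 = (-3 - 1/4)/2 = (1/2)*(-13/4) = -13/8 ≈ -1.6250)
Y(s) = -99/13 (Y(s) = -7 + 1/(-13/8) = -7 - 8/13 = -99/13)
(Y(13)*(M(8) + 30))*28 = -99*(-2 + 30)/13*28 = -99/13*28*28 = -2772/13*28 = -77616/13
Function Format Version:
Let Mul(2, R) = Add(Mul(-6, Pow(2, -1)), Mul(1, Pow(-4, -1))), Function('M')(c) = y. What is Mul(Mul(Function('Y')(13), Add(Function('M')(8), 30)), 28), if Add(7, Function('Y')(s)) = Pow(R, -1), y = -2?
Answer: Rational(-77616, 13) ≈ -5970.5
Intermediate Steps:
Function('M')(c) = -2
R = Rational(-13, 8) (R = Mul(Rational(1, 2), Add(Mul(-6, Pow(2, -1)), Mul(1, Pow(-4, -1)))) = Mul(Rational(1, 2), Add(Mul(-6, Rational(1, 2)), Mul(1, Rational(-1, 4)))) = Mul(Rational(1, 2), Add(-3, Rational(-1, 4))) = Mul(Rational(1, 2), Rational(-13, 4)) = Rational(-13, 8) ≈ -1.6250)
Function('Y')(s) = Rational(-99, 13) (Function('Y')(s) = Add(-7, Pow(Rational(-13, 8), -1)) = Add(-7, Rational(-8, 13)) = Rational(-99, 13))
Mul(Mul(Function('Y')(13), Add(Function('M')(8), 30)), 28) = Mul(Mul(Rational(-99, 13), Add(-2, 30)), 28) = Mul(Mul(Rational(-99, 13), 28), 28) = Mul(Rational(-2772, 13), 28) = Rational(-77616, 13)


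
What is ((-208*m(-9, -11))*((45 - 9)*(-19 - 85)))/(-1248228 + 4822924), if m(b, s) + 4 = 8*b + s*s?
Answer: 4380480/446837 ≈ 9.8033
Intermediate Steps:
m(b, s) = -4 + s² + 8*b (m(b, s) = -4 + (8*b + s*s) = -4 + (8*b + s²) = -4 + (s² + 8*b) = -4 + s² + 8*b)
((-208*m(-9, -11))*((45 - 9)*(-19 - 85)))/(-1248228 + 4822924) = ((-208*(-4 + (-11)² + 8*(-9)))*((45 - 9)*(-19 - 85)))/(-1248228 + 4822924) = ((-208*(-4 + 121 - 72))*(36*(-104)))/3574696 = (-208*45*(-3744))*(1/3574696) = -9360*(-3744)*(1/3574696) = 35043840*(1/3574696) = 4380480/446837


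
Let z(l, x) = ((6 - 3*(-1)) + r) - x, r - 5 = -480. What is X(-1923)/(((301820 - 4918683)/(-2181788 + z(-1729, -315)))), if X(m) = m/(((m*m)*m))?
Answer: 727313/5690943858909 ≈ 1.2780e-7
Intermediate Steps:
X(m) = m⁻² (X(m) = m/((m²*m)) = m/(m³) = m/m³ = m⁻²)
r = -475 (r = 5 - 480 = -475)
z(l, x) = -466 - x (z(l, x) = ((6 - 3*(-1)) - 475) - x = ((6 + 3) - 475) - x = (9 - 475) - x = -466 - x)
X(-1923)/(((301820 - 4918683)/(-2181788 + z(-1729, -315)))) = 1/((-1923)²*(((301820 - 4918683)/(-2181788 + (-466 - 1*(-315)))))) = 1/(3697929*((-4616863/(-2181788 + (-466 + 315))))) = 1/(3697929*((-4616863/(-2181788 - 151)))) = 1/(3697929*((-4616863/(-2181939)))) = 1/(3697929*((-4616863*(-1/2181939)))) = 1/(3697929*(4616863/2181939)) = (1/3697929)*(2181939/4616863) = 727313/5690943858909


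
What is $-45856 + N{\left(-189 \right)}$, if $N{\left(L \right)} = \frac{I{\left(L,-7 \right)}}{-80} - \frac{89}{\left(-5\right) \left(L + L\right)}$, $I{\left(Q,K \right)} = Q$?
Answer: $- \frac{693307711}{15120} \approx -45854.0$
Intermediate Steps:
$N{\left(L \right)} = - \frac{L}{80} + \frac{89}{10 L}$ ($N{\left(L \right)} = \frac{L}{-80} - \frac{89}{\left(-5\right) \left(L + L\right)} = L \left(- \frac{1}{80}\right) - \frac{89}{\left(-5\right) 2 L} = - \frac{L}{80} - \frac{89}{\left(-10\right) L} = - \frac{L}{80} - 89 \left(- \frac{1}{10 L}\right) = - \frac{L}{80} + \frac{89}{10 L}$)
$-45856 + N{\left(-189 \right)} = -45856 + \frac{712 - \left(-189\right)^{2}}{80 \left(-189\right)} = -45856 + \frac{1}{80} \left(- \frac{1}{189}\right) \left(712 - 35721\right) = -45856 + \frac{1}{80} \left(- \frac{1}{189}\right) \left(-35009\right) = -45856 + \frac{35009}{15120} = - \frac{693307711}{15120}$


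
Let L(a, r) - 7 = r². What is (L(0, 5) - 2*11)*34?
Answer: 340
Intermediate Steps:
L(a, r) = 7 + r²
(L(0, 5) - 2*11)*34 = ((7 + 5²) - 2*11)*34 = ((7 + 25) - 22)*34 = (32 - 22)*34 = 10*34 = 340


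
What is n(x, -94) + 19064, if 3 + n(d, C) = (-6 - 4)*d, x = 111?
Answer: 17951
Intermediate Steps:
n(d, C) = -3 - 10*d (n(d, C) = -3 + (-6 - 4)*d = -3 - 10*d)
n(x, -94) + 19064 = (-3 - 10*111) + 19064 = (-3 - 1110) + 19064 = -1113 + 19064 = 17951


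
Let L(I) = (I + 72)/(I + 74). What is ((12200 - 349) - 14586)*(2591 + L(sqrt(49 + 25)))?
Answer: -517500290/73 - 2735*sqrt(74)/2701 ≈ -7.0891e+6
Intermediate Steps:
L(I) = (72 + I)/(74 + I)
((12200 - 349) - 14586)*(2591 + L(sqrt(49 + 25))) = ((12200 - 349) - 14586)*(2591 + (72 + sqrt(49 + 25))/(74 + sqrt(49 + 25))) = (11851 - 14586)*(2591 + (72 + sqrt(74))/(74 + sqrt(74))) = -2735*(2591 + (72 + sqrt(74))/(74 + sqrt(74))) = -7086385 - 2735*(72 + sqrt(74))/(74 + sqrt(74))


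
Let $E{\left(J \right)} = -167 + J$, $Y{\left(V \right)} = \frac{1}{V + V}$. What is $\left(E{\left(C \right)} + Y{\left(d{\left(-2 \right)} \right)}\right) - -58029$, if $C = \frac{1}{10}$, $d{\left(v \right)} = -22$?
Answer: $\frac{12729657}{220} \approx 57862.0$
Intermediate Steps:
$C = \frac{1}{10} \approx 0.1$
$Y{\left(V \right)} = \frac{1}{2 V}$
$\left(E{\left(C \right)} + Y{\left(d{\left(-2 \right)} \right)}\right) - -58029 = \left(\left(-167 + \frac{1}{10}\right) + \frac{1}{2 \left(-22\right)}\right) - -58029 = \left(- \frac{1669}{10} + \frac{1}{2} \left(- \frac{1}{22}\right)\right) + 58029 = \left(- \frac{1669}{10} - \frac{1}{44}\right) + 58029 = - \frac{36723}{220} + 58029 = \frac{12729657}{220}$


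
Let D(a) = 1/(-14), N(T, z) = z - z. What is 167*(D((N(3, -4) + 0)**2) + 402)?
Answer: 939709/14 ≈ 67122.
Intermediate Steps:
N(T, z) = 0
D(a) = -1/14
167*(D((N(3, -4) + 0)**2) + 402) = 167*(-1/14 + 402) = 167*(5627/14) = 939709/14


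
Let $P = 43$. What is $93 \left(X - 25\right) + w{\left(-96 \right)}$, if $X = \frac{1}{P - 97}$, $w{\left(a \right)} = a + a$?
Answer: $- \frac{45337}{18} \approx -2518.7$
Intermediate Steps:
$w{\left(a \right)} = 2 a$
$X = - \frac{1}{54}$ ($X = \frac{1}{43 - 97} = \frac{1}{-54} = - \frac{1}{54} \approx -0.018519$)
$93 \left(X - 25\right) + w{\left(-96 \right)} = 93 \left(- \frac{1}{54} - 25\right) + 2 \left(-96\right) = 93 \left(- \frac{1351}{54}\right) - 192 = - \frac{41881}{18} - 192 = - \frac{45337}{18}$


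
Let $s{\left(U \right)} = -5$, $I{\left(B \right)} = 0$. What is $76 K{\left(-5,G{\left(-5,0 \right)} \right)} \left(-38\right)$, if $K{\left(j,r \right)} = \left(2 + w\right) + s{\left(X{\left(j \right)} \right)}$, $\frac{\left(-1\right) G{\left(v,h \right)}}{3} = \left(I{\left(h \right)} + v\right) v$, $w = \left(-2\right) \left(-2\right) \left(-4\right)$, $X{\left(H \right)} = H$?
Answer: $54872$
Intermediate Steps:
$w = -16$ ($w = 4 \left(-4\right) = -16$)
$G{\left(v,h \right)} = - 3 v^{2}$ ($G{\left(v,h \right)} = - 3 \left(0 + v\right) v = - 3 v v = - 3 v^{2}$)
$K{\left(j,r \right)} = -19$ ($K{\left(j,r \right)} = \left(2 - 16\right) - 5 = -14 - 5 = -19$)
$76 K{\left(-5,G{\left(-5,0 \right)} \right)} \left(-38\right) = 76 \left(-19\right) \left(-38\right) = \left(-1444\right) \left(-38\right) = 54872$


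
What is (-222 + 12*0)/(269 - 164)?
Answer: -74/35 ≈ -2.1143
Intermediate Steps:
(-222 + 12*0)/(269 - 164) = (-222 + 0)/105 = -222*1/105 = -74/35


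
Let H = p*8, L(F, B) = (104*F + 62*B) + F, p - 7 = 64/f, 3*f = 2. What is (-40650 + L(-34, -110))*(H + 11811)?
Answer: -644890400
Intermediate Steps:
f = ⅔ (f = (⅓)*2 = ⅔ ≈ 0.66667)
p = 103 (p = 7 + 64/(⅔) = 7 + 64*(3/2) = 7 + 96 = 103)
L(F, B) = 62*B + 105*F (L(F, B) = (62*B + 104*F) + F = 62*B + 105*F)
H = 824 (H = 103*8 = 824)
(-40650 + L(-34, -110))*(H + 11811) = (-40650 + (62*(-110) + 105*(-34)))*(824 + 11811) = (-40650 + (-6820 - 3570))*12635 = (-40650 - 10390)*12635 = -51040*12635 = -644890400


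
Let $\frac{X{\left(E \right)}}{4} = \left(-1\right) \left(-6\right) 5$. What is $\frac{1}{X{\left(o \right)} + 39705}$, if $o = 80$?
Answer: $\frac{1}{39825} \approx 2.511 \cdot 10^{-5}$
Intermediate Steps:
$X{\left(E \right)} = 120$ ($X{\left(E \right)} = 4 \left(-1\right) \left(-6\right) 5 = 4 \cdot 6 \cdot 5 = 4 \cdot 30 = 120$)
$\frac{1}{X{\left(o \right)} + 39705} = \frac{1}{120 + 39705} = \frac{1}{39825}$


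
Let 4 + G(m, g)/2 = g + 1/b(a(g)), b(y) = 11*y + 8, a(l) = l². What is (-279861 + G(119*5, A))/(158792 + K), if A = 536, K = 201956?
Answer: -440536061203/570029458736 ≈ -0.77283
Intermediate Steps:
b(y) = 8 + 11*y
G(m, g) = -8 + 2*g + 2/(8 + 11*g²) (G(m, g) = -8 + 2*(g + 1/(8 + 11*g²)) = -8 + (2*g + 2/(8 + 11*g²)) = -8 + 2*g + 2/(8 + 11*g²))
(-279861 + G(119*5, A))/(158792 + K) = (-279861 + 2*(1 + (-4 + 536)*(8 + 11*536²))/(8 + 11*536²))/(158792 + 201956) = (-279861 + 2*(1 + 532*(8 + 11*287296))/(8 + 11*287296))/360748 = (-279861 + 2*(1 + 532*(8 + 3160256))/(8 + 3160256))*(1/360748) = (-279861 + 2*(1 + 532*3160264)/3160264)*(1/360748) = (-279861 + 2*(1/3160264)*(1 + 1681260448))*(1/360748) = (-279861 + 2*(1/3160264)*1681260449)*(1/360748) = (-279861 + 1681260449/1580132)*(1/360748) = -440536061203/1580132*1/360748 = -440536061203/570029458736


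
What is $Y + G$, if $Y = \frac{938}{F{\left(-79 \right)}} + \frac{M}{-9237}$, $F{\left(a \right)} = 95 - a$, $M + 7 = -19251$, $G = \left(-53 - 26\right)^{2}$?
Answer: $\frac{557932642}{89291} \approx 6248.5$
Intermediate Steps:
$G = 6241$ ($G = \left(-79\right)^{2} = 6241$)
$M = -19258$ ($M = -7 - 19251 = -19258$)
$Y = \frac{667511}{89291}$ ($Y = \frac{938}{95 - -79} - \frac{19258}{-9237} = \frac{938}{95 + 79} - - \frac{19258}{9237} = \frac{938}{174} + \frac{19258}{9237} = 938 \cdot \frac{1}{174} + \frac{19258}{9237} = \frac{469}{87} + \frac{19258}{9237} = \frac{667511}{89291} \approx 7.4757$)
$Y + G = \frac{667511}{89291} + 6241 = \frac{557932642}{89291}$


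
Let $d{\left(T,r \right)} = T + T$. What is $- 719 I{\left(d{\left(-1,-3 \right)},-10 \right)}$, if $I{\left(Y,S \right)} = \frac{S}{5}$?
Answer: $1438$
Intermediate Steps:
$d{\left(T,r \right)} = 2 T$
$I{\left(Y,S \right)} = \frac{S}{5}$ ($I{\left(Y,S \right)} = S \frac{1}{5} = \frac{S}{5}$)
$- 719 I{\left(d{\left(-1,-3 \right)},-10 \right)} = - 719 \cdot \frac{1}{5} \left(-10\right) = \left(-719\right) \left(-2\right) = 1438$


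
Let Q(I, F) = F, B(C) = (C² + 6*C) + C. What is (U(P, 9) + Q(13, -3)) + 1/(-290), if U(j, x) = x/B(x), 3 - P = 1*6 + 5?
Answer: -6823/2320 ≈ -2.9409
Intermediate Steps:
B(C) = C² + 7*C
P = -8 (P = 3 - (1*6 + 5) = 3 - (6 + 5) = 3 - 1*11 = 3 - 11 = -8)
U(j, x) = 1/(7 + x) (U(j, x) = x/((x*(7 + x))) = x*(1/(x*(7 + x))) = 1/(7 + x))
(U(P, 9) + Q(13, -3)) + 1/(-290) = (1/(7 + 9) - 3) + 1/(-290) = (1/16 - 3) - 1/290 = -47/16 - 1/290 = -6823/2320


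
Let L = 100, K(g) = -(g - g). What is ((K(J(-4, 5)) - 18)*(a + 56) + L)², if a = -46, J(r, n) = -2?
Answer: 6400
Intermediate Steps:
K(g) = 0 (K(g) = -1*0 = 0)
((K(J(-4, 5)) - 18)*(a + 56) + L)² = ((0 - 18)*(-46 + 56) + 100)² = (-18*10 + 100)² = (-180 + 100)² = (-80)² = 6400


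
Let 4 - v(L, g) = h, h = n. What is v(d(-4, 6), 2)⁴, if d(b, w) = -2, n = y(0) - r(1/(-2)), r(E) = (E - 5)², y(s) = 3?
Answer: 244140625/256 ≈ 9.5367e+5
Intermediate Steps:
r(E) = (-5 + E)²
n = -109/4 (n = 3 - (-5 + 1/(-2))² = 3 - (-5 - ½)² = 3 - (-11/2)² = 3 - 1*121/4 = 3 - 121/4 = -109/4 ≈ -27.250)
h = -109/4 ≈ -27.250
v(L, g) = 125/4 (v(L, g) = 4 - 1*(-109/4) = 4 + 109/4 = 125/4)
v(d(-4, 6), 2)⁴ = (125/4)⁴ = 244140625/256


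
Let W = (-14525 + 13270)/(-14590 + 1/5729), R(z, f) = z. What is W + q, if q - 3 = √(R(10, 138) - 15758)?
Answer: 257948222/83586109 + 2*I*√3937 ≈ 3.086 + 125.49*I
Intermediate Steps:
W = 7189895/83586109 (W = -1255/(-14590 + 1/5729) = -1255/(-83586109/5729) = -1255*(-5729/83586109) = 7189895/83586109 ≈ 0.086018)
q = 3 + 2*I*√3937 (q = 3 + √(10 - 15758) = 3 + √(-15748) = 3 + 2*I*√3937 ≈ 3.0 + 125.49*I)
W + q = 7189895/83586109 + (3 + 2*I*√3937) = 257948222/83586109 + 2*I*√3937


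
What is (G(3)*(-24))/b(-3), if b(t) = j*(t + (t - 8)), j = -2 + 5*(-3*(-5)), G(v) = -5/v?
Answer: -20/511 ≈ -0.039139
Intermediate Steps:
j = 73 (j = -2 + 5*15 = -2 + 75 = 73)
b(t) = -584 + 146*t (b(t) = 73*(t + (t - 8)) = 73*(t + (-8 + t)) = 73*(-8 + 2*t) = -584 + 146*t)
(G(3)*(-24))/b(-3) = (-5/3*(-24))/(-584 + 146*(-3)) = (-5*⅓*(-24))/(-584 - 438) = -5/3*(-24)/(-1022) = 40*(-1/1022) = -20/511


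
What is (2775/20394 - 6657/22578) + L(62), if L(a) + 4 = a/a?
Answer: -40402114/12790437 ≈ -3.1588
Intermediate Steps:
L(a) = -3 (L(a) = -4 + a/a = -4 + 1 = -3)
(2775/20394 - 6657/22578) + L(62) = (2775/20394 - 6657/22578) - 3 = (2775*(1/20394) - 6657*1/22578) - 3 = (925/6798 - 2219/7526) - 3 = -2030803/12790437 - 3 = -40402114/12790437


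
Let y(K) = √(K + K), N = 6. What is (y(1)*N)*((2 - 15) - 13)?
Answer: -156*√2 ≈ -220.62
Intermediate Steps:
y(K) = √2*√K (y(K) = √(2*K) = √2*√K)
(y(1)*N)*((2 - 15) - 13) = ((√2*√1)*6)*((2 - 15) - 13) = ((√2*1)*6)*(-13 - 13) = (√2*6)*(-26) = (6*√2)*(-26) = -156*√2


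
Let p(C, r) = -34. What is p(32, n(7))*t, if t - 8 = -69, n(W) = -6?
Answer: 2074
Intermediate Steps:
t = -61 (t = 8 - 69 = -61)
p(32, n(7))*t = -34*(-61) = 2074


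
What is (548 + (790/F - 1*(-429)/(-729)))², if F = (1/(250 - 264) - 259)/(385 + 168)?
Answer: 12438806395183609/9590089041 ≈ 1.2970e+6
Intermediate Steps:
F = -3627/7742 (F = (1/(-14) - 259)/553 = (-1/14 - 259)*(1/553) = -3627/14*1/553 = -3627/7742 ≈ -0.46848)
(548 + (790/F - 1*(-429)/(-729)))² = (548 + (790/(-3627/7742) - 1*(-429)/(-729)))² = (548 + (790*(-7742/3627) + 429*(-1/729)))² = (548 + (-6116180/3627 - 143/243))² = (548 - 165194489/97929)² = (-111529397/97929)² = 12438806395183609/9590089041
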